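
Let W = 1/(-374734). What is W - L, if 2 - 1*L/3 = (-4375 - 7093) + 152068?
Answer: 158060552795/374734 ≈ 4.2179e+5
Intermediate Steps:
W = -1/374734 ≈ -2.6686e-6
L = -421794 (L = 6 - 3*((-4375 - 7093) + 152068) = 6 - 3*(-11468 + 152068) = 6 - 3*140600 = 6 - 421800 = -421794)
W - L = -1/374734 - 1*(-421794) = -1/374734 + 421794 = 158060552795/374734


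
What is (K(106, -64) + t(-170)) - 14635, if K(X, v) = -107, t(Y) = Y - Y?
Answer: -14742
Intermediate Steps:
t(Y) = 0
(K(106, -64) + t(-170)) - 14635 = (-107 + 0) - 14635 = -107 - 14635 = -14742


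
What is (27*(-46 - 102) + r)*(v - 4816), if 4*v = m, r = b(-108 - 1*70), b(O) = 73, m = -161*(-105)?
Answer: 9254357/4 ≈ 2.3136e+6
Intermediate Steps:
m = 16905
r = 73
v = 16905/4 (v = (1/4)*16905 = 16905/4 ≈ 4226.3)
(27*(-46 - 102) + r)*(v - 4816) = (27*(-46 - 102) + 73)*(16905/4 - 4816) = (27*(-148) + 73)*(-2359/4) = (-3996 + 73)*(-2359/4) = -3923*(-2359/4) = 9254357/4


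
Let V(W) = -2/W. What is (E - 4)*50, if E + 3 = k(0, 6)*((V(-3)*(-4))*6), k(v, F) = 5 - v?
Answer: -4350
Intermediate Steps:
E = -83 (E = -3 + (5 - 1*0)*((-2/(-3)*(-4))*6) = -3 + (5 + 0)*((-2*(-⅓)*(-4))*6) = -3 + 5*(((⅔)*(-4))*6) = -3 + 5*(-8/3*6) = -3 + 5*(-16) = -3 - 80 = -83)
(E - 4)*50 = (-83 - 4)*50 = -87*50 = -4350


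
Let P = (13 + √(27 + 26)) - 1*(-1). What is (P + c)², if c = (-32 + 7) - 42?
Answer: (53 - √53)² ≈ 2090.3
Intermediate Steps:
c = -67 (c = -25 - 42 = -67)
P = 14 + √53 (P = (13 + √53) + 1 = 14 + √53 ≈ 21.280)
(P + c)² = ((14 + √53) - 67)² = (-53 + √53)²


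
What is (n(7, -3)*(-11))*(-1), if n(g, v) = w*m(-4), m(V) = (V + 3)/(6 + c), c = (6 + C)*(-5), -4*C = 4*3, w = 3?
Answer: 11/3 ≈ 3.6667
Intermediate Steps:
C = -3 ≈ -3.0000
c = -15 (c = (6 - 3)*(-5) = 3*(-5) = -15)
m(V) = -⅓ - V/9 (m(V) = (V + 3)/(6 - 15) = (3 + V)/(-9) = (3 + V)*(-⅑) = -⅓ - V/9)
n(g, v) = ⅓ (n(g, v) = 3*(-⅓ - ⅑*(-4)) = 3*(-⅓ + 4/9) = 3*(⅑) = ⅓)
(n(7, -3)*(-11))*(-1) = ((⅓)*(-11))*(-1) = -11/3*(-1) = 11/3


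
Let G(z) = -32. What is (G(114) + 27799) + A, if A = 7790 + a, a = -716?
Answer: 34841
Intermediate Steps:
A = 7074 (A = 7790 - 716 = 7074)
(G(114) + 27799) + A = (-32 + 27799) + 7074 = 27767 + 7074 = 34841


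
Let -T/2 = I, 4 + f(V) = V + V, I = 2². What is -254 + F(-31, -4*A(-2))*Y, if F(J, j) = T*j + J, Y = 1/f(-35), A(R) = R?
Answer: -18701/74 ≈ -252.72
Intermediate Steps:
I = 4
f(V) = -4 + 2*V (f(V) = -4 + (V + V) = -4 + 2*V)
T = -8 (T = -2*4 = -8)
Y = -1/74 (Y = 1/(-4 + 2*(-35)) = 1/(-4 - 70) = 1/(-74) = -1/74 ≈ -0.013514)
F(J, j) = J - 8*j (F(J, j) = -8*j + J = J - 8*j)
-254 + F(-31, -4*A(-2))*Y = -254 + (-31 - (-32)*(-2))*(-1/74) = -254 + (-31 - 8*8)*(-1/74) = -254 + (-31 - 64)*(-1/74) = -254 - 95*(-1/74) = -254 + 95/74 = -18701/74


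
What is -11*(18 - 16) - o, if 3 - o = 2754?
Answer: 2729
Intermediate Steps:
o = -2751 (o = 3 - 1*2754 = 3 - 2754 = -2751)
-11*(18 - 16) - o = -11*(18 - 16) - 1*(-2751) = -11*2 + 2751 = -22 + 2751 = 2729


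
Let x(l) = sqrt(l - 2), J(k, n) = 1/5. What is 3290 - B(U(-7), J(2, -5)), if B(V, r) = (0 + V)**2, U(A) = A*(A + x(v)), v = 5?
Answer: 742 + 686*sqrt(3) ≈ 1930.2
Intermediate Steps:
J(k, n) = 1/5
x(l) = sqrt(-2 + l)
U(A) = A*(A + sqrt(3)) (U(A) = A*(A + sqrt(-2 + 5)) = A*(A + sqrt(3)))
B(V, r) = V**2
3290 - B(U(-7), J(2, -5)) = 3290 - (-7*(-7 + sqrt(3)))**2 = 3290 - (49 - 7*sqrt(3))**2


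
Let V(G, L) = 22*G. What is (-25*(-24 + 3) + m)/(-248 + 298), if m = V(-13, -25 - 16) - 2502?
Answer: -2263/50 ≈ -45.260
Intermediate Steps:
m = -2788 (m = 22*(-13) - 2502 = -286 - 2502 = -2788)
(-25*(-24 + 3) + m)/(-248 + 298) = (-25*(-24 + 3) - 2788)/(-248 + 298) = (-25*(-21) - 2788)/50 = (525 - 2788)*(1/50) = -2263*1/50 = -2263/50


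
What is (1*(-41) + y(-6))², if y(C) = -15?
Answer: 3136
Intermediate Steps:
(1*(-41) + y(-6))² = (1*(-41) - 15)² = (-41 - 15)² = (-56)² = 3136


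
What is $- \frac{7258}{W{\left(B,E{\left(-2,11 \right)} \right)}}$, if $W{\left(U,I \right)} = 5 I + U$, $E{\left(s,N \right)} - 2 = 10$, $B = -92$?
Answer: $\frac{3629}{16} \approx 226.81$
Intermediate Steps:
$E{\left(s,N \right)} = 12$ ($E{\left(s,N \right)} = 2 + 10 = 12$)
$W{\left(U,I \right)} = U + 5 I$
$- \frac{7258}{W{\left(B,E{\left(-2,11 \right)} \right)}} = - \frac{7258}{-92 + 5 \cdot 12} = - \frac{7258}{-92 + 60} = - \frac{7258}{-32} = \left(-7258\right) \left(- \frac{1}{32}\right) = \frac{3629}{16}$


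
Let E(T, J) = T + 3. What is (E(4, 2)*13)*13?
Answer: 1183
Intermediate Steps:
E(T, J) = 3 + T
(E(4, 2)*13)*13 = ((3 + 4)*13)*13 = (7*13)*13 = 91*13 = 1183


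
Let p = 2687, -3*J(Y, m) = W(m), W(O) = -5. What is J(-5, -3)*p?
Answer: 13435/3 ≈ 4478.3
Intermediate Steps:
J(Y, m) = 5/3 (J(Y, m) = -⅓*(-5) = 5/3)
J(-5, -3)*p = (5/3)*2687 = 13435/3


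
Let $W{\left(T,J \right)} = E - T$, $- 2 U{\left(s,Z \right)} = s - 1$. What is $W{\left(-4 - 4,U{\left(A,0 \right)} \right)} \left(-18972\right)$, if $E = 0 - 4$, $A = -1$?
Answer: $-75888$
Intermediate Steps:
$U{\left(s,Z \right)} = \frac{1}{2} - \frac{s}{2}$ ($U{\left(s,Z \right)} = - \frac{s - 1}{2} = - \frac{-1 + s}{2} = \frac{1}{2} - \frac{s}{2}$)
$E = -4$ ($E = 0 - 4 = -4$)
$W{\left(T,J \right)} = -4 - T$
$W{\left(-4 - 4,U{\left(A,0 \right)} \right)} \left(-18972\right) = \left(-4 - \left(-4 - 4\right)\right) \left(-18972\right) = \left(-4 - -8\right) \left(-18972\right) = \left(-4 + 8\right) \left(-18972\right) = 4 \left(-18972\right) = -75888$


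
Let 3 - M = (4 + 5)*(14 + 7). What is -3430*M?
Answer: 637980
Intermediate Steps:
M = -186 (M = 3 - (4 + 5)*(14 + 7) = 3 - 9*21 = 3 - 1*189 = 3 - 189 = -186)
-3430*M = -3430*(-186) = 637980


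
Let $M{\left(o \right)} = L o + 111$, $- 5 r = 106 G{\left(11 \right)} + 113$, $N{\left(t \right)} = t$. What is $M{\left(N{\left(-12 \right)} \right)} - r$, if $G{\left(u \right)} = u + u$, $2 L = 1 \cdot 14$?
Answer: $516$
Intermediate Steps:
$L = 7$ ($L = \frac{1 \cdot 14}{2} = \frac{1}{2} \cdot 14 = 7$)
$G{\left(u \right)} = 2 u$
$r = -489$ ($r = - \frac{106 \cdot 2 \cdot 11 + 113}{5} = - \frac{106 \cdot 22 + 113}{5} = - \frac{2332 + 113}{5} = \left(- \frac{1}{5}\right) 2445 = -489$)
$M{\left(o \right)} = 111 + 7 o$ ($M{\left(o \right)} = 7 o + 111 = 111 + 7 o$)
$M{\left(N{\left(-12 \right)} \right)} - r = \left(111 + 7 \left(-12\right)\right) - -489 = \left(111 - 84\right) + 489 = 27 + 489 = 516$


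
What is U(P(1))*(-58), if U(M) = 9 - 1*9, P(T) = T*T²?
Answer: 0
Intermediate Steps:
P(T) = T³
U(M) = 0 (U(M) = 9 - 9 = 0)
U(P(1))*(-58) = 0*(-58) = 0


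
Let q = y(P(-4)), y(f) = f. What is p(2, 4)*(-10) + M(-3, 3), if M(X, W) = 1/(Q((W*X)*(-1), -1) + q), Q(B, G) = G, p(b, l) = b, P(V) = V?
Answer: -101/5 ≈ -20.200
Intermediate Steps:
q = -4
M(X, W) = -1/5 (M(X, W) = 1/(-1 - 4) = 1/(-5) = -1/5)
p(2, 4)*(-10) + M(-3, 3) = 2*(-10) - 1/5 = -20 - 1/5 = -101/5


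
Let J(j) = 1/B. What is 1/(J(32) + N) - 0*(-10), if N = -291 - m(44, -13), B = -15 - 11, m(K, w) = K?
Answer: -26/8711 ≈ -0.0029847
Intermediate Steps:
B = -26
J(j) = -1/26 (J(j) = 1/(-26) = -1/26)
N = -335 (N = -291 - 1*44 = -291 - 44 = -335)
1/(J(32) + N) - 0*(-10) = 1/(-1/26 - 335) - 0*(-10) = 1/(-8711/26) - 1*0 = -26/8711 + 0 = -26/8711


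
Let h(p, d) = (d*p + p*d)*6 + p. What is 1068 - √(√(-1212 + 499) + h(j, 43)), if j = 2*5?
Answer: 1068 - √(5170 + I*√713) ≈ 996.1 - 0.18568*I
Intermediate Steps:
j = 10
h(p, d) = p + 12*d*p (h(p, d) = (d*p + d*p)*6 + p = (2*d*p)*6 + p = 12*d*p + p = p + 12*d*p)
1068 - √(√(-1212 + 499) + h(j, 43)) = 1068 - √(√(-1212 + 499) + 10*(1 + 12*43)) = 1068 - √(√(-713) + 10*(1 + 516)) = 1068 - √(I*√713 + 10*517) = 1068 - √(I*√713 + 5170) = 1068 - √(5170 + I*√713)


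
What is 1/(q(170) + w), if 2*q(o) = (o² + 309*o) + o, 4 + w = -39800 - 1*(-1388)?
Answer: 1/2384 ≈ 0.00041946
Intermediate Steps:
w = -38416 (w = -4 + (-39800 - 1*(-1388)) = -4 + (-39800 + 1388) = -4 - 38412 = -38416)
q(o) = o²/2 + 155*o (q(o) = ((o² + 309*o) + o)/2 = (o² + 310*o)/2 = o²/2 + 155*o)
1/(q(170) + w) = 1/((½)*170*(310 + 170) - 38416) = 1/((½)*170*480 - 38416) = 1/(40800 - 38416) = 1/2384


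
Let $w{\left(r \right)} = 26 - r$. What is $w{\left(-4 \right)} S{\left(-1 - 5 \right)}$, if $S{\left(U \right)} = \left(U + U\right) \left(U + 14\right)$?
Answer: $-2880$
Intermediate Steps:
$S{\left(U \right)} = 2 U \left(14 + U\right)$
$w{\left(-4 \right)} S{\left(-1 - 5 \right)} = \left(26 - -4\right) 2 \left(-1 - 5\right) \left(14 - 6\right) = \left(26 + 4\right) 2 \left(-6\right) \left(14 - 6\right) = 30 \cdot 2 \left(-6\right) 8 = 30 \left(-96\right) = -2880$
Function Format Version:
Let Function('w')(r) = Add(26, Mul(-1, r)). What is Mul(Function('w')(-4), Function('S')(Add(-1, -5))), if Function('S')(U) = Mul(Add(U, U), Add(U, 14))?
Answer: -2880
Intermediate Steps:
Function('S')(U) = Mul(2, U, Add(14, U)) (Function('S')(U) = Mul(Mul(2, U), Add(14, U)) = Mul(2, U, Add(14, U)))
Mul(Function('w')(-4), Function('S')(Add(-1, -5))) = Mul(Add(26, Mul(-1, -4)), Mul(2, Add(-1, -5), Add(14, Add(-1, -5)))) = Mul(Add(26, 4), Mul(2, -6, Add(14, -6))) = Mul(30, Mul(2, -6, 8)) = Mul(30, -96) = -2880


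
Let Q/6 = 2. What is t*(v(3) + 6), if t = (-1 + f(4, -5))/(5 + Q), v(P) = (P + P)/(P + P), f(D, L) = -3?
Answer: -28/17 ≈ -1.6471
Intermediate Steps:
Q = 12 (Q = 6*2 = 12)
v(P) = 1 (v(P) = (2*P)/((2*P)) = (2*P)*(1/(2*P)) = 1)
t = -4/17 (t = (-1 - 3)/(5 + 12) = -4/17 ≈ -0.23529)
t*(v(3) + 6) = -4*(1 + 6)/17 = -4/17*7 = -28/17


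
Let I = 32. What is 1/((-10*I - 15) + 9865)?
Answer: 1/9530 ≈ 0.00010493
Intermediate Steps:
1/((-10*I - 15) + 9865) = 1/((-10*32 - 15) + 9865) = 1/((-320 - 15) + 9865) = 1/(-335 + 9865) = 1/9530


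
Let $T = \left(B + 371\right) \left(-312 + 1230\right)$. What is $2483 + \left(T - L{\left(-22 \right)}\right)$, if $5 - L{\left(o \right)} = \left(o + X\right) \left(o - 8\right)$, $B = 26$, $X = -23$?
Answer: $368274$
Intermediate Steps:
$T = 364446$ ($T = \left(26 + 371\right) \left(-312 + 1230\right) = 397 \cdot 918 = 364446$)
$L{\left(o \right)} = 5 - \left(-23 + o\right) \left(-8 + o\right)$ ($L{\left(o \right)} = 5 - \left(o - 23\right) \left(o - 8\right) = 5 - \left(-23 + o\right) \left(-8 + o\right)$)
$2483 + \left(T - L{\left(-22 \right)}\right) = 2483 - \left(-364625 - 682 - 484\right) = 2483 + \left(364446 - \left(-179 - 484 - 682\right)\right) = 2483 + \left(364446 - -1345\right) = 2483 + \left(364446 + 1345\right) = 2483 + 365791 = 368274$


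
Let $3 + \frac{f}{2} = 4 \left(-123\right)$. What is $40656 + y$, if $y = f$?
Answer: $39666$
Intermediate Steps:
$f = -990$ ($f = -6 + 2 \cdot 4 \left(-123\right) = -6 + 2 \left(-492\right) = -6 - 984 = -990$)
$y = -990$
$40656 + y = 40656 - 990 = 39666$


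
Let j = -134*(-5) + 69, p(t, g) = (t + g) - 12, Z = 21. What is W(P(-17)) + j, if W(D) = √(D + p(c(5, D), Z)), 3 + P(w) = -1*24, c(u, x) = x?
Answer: 739 + 3*I*√5 ≈ 739.0 + 6.7082*I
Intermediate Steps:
p(t, g) = -12 + g + t (p(t, g) = (g + t) - 12 = -12 + g + t)
P(w) = -27 (P(w) = -3 - 1*24 = -3 - 24 = -27)
W(D) = √(9 + 2*D) (W(D) = √(D + (-12 + 21 + D)) = √(D + (9 + D)) = √(9 + 2*D))
j = 739 (j = 670 + 69 = 739)
W(P(-17)) + j = √(9 + 2*(-27)) + 739 = √(9 - 54) + 739 = √(-45) + 739 = 3*I*√5 + 739 = 739 + 3*I*√5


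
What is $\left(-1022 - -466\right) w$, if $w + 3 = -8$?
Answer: $6116$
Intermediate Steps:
$w = -11$ ($w = -3 - 8 = -11$)
$\left(-1022 - -466\right) w = \left(-1022 - -466\right) \left(-11\right) = \left(-1022 + 466\right) \left(-11\right) = \left(-556\right) \left(-11\right) = 6116$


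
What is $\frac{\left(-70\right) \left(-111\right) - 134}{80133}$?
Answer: $\frac{7636}{80133} \approx 0.095292$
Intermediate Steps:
$\frac{\left(-70\right) \left(-111\right) - 134}{80133} = \left(7770 - 134\right) \frac{1}{80133} = 7636 \cdot \frac{1}{80133} = \frac{7636}{80133}$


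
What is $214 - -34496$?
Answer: $34710$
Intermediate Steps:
$214 - -34496 = 214 + 34496 = 34710$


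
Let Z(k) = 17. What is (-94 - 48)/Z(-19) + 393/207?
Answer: -7571/1173 ≈ -6.4544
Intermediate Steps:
(-94 - 48)/Z(-19) + 393/207 = (-94 - 48)/17 + 393/207 = -142*1/17 + 393*(1/207) = -142/17 + 131/69 = -7571/1173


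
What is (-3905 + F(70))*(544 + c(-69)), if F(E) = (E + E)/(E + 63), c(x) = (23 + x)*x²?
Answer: 852864150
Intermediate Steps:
c(x) = x²*(23 + x)
F(E) = 2*E/(63 + E) (F(E) = (2*E)/(63 + E) = 2*E/(63 + E))
(-3905 + F(70))*(544 + c(-69)) = (-3905 + 2*70/(63 + 70))*(544 + (-69)²*(23 - 69)) = (-3905 + 2*70/133)*(544 + 4761*(-46)) = (-3905 + 2*70*(1/133))*(544 - 219006) = (-3905 + 20/19)*(-218462) = -74175/19*(-218462) = 852864150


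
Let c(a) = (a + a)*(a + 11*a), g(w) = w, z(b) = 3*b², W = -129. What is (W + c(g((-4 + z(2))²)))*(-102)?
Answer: -10013850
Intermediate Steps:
c(a) = 24*a² (c(a) = (2*a)*(12*a) = 24*a²)
(W + c(g((-4 + z(2))²)))*(-102) = (-129 + 24*((-4 + 3*2²)²)²)*(-102) = (-129 + 24*((-4 + 3*4)²)²)*(-102) = (-129 + 24*((-4 + 12)²)²)*(-102) = (-129 + 24*(8²)²)*(-102) = (-129 + 24*64²)*(-102) = (-129 + 24*4096)*(-102) = (-129 + 98304)*(-102) = 98175*(-102) = -10013850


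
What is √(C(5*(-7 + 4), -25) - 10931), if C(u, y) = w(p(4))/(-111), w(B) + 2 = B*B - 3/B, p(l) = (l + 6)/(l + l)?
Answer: I*√53872214415/2220 ≈ 104.55*I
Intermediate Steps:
p(l) = (6 + l)/(2*l) (p(l) = (6 + l)/((2*l)) = (6 + l)*(1/(2*l)) = (6 + l)/(2*l))
w(B) = -2 + B² - 3/B (w(B) = -2 + (B*B - 3/B) = -2 + (B² - 3/B) = -2 + B² - 3/B)
C(u, y) = 227/8880 (C(u, y) = (-2 + ((½)*(6 + 4)/4)² - 3*8/(6 + 4))/(-111) = (-2 + ((½)*(¼)*10)² - 3/((½)*(¼)*10))*(-1/111) = (-2 + (5/4)² - 3/5/4)*(-1/111) = (-2 + 25/16 - 3*⅘)*(-1/111) = (-2 + 25/16 - 12/5)*(-1/111) = -227/80*(-1/111) = 227/8880)
√(C(5*(-7 + 4), -25) - 10931) = √(227/8880 - 10931) = √(-97067053/8880) = I*√53872214415/2220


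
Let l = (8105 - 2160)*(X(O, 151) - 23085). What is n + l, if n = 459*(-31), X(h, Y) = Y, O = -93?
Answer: -136356859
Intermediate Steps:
n = -14229
l = -136342630 (l = (8105 - 2160)*(151 - 23085) = 5945*(-22934) = -136342630)
n + l = -14229 - 136342630 = -136356859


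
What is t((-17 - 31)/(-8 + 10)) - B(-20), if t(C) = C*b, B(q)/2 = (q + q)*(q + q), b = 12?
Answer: -3488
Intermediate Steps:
B(q) = 8*q² (B(q) = 2*((q + q)*(q + q)) = 2*((2*q)*(2*q)) = 2*(4*q²) = 8*q²)
t(C) = 12*C (t(C) = C*12 = 12*C)
t((-17 - 31)/(-8 + 10)) - B(-20) = 12*((-17 - 31)/(-8 + 10)) - 8*(-20)² = 12*(-48/2) - 8*400 = 12*(-48*½) - 1*3200 = 12*(-24) - 3200 = -288 - 3200 = -3488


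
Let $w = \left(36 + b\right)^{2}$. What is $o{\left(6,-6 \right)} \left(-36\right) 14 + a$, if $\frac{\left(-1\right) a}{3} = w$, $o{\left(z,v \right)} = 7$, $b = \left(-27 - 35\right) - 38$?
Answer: $-15816$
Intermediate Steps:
$b = -100$ ($b = -62 - 38 = -100$)
$w = 4096$ ($w = \left(36 - 100\right)^{2} = \left(-64\right)^{2} = 4096$)
$a = -12288$ ($a = \left(-3\right) 4096 = -12288$)
$o{\left(6,-6 \right)} \left(-36\right) 14 + a = 7 \left(-36\right) 14 - 12288 = \left(-252\right) 14 - 12288 = -3528 - 12288 = -15816$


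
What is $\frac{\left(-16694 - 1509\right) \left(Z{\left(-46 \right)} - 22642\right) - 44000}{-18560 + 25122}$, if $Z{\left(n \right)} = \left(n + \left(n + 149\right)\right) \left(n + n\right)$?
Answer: $\frac{253782429}{3281} \approx 77349.0$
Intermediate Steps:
$Z{\left(n \right)} = 2 n \left(149 + 2 n\right)$ ($Z{\left(n \right)} = \left(n + \left(149 + n\right)\right) 2 n = \left(149 + 2 n\right) 2 n = 2 n \left(149 + 2 n\right)$)
$\frac{\left(-16694 - 1509\right) \left(Z{\left(-46 \right)} - 22642\right) - 44000}{-18560 + 25122} = \frac{\left(-16694 - 1509\right) \left(2 \left(-46\right) \left(149 + 2 \left(-46\right)\right) - 22642\right) - 44000}{-18560 + 25122} = \frac{- 18203 \left(2 \left(-46\right) \left(149 - 92\right) - 22642\right) - 44000}{6562} = \left(- 18203 \left(2 \left(-46\right) 57 - 22642\right) - 44000\right) \frac{1}{6562} = \left(- 18203 \left(-5244 - 22642\right) - 44000\right) \frac{1}{6562} = \left(\left(-18203\right) \left(-27886\right) - 44000\right) \frac{1}{6562} = \left(507608858 - 44000\right) \frac{1}{6562} = 507564858 \cdot \frac{1}{6562} = \frac{253782429}{3281}$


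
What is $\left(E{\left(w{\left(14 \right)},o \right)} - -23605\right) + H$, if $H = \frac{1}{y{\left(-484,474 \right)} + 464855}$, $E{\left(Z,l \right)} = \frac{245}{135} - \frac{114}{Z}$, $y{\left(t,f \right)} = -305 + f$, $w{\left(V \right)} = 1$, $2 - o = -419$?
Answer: $\frac{98322504457}{4185216} \approx 23493.0$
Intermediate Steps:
$o = 421$ ($o = 2 - -419 = 2 + 419 = 421$)
$E{\left(Z,l \right)} = \frac{49}{27} - \frac{114}{Z}$ ($E{\left(Z,l \right)} = 245 \cdot \frac{1}{135} - \frac{114}{Z} = \frac{49}{27} - \frac{114}{Z}$)
$H = \frac{1}{465024}$ ($H = \frac{1}{\left(-305 + 474\right) + 464855} = \frac{1}{169 + 464855} = \frac{1}{465024} \approx 2.1504 \cdot 10^{-6}$)
$\left(E{\left(w{\left(14 \right)},o \right)} - -23605\right) + H = \left(\left(\frac{49}{27} - \frac{114}{1}\right) - -23605\right) + \frac{1}{465024} = \left(\left(\frac{49}{27} - 114\right) + 23605\right) + \frac{1}{465024} = \left(- \frac{3029}{27} + 23605\right) + \frac{1}{465024} = \frac{634306}{27} + \frac{1}{465024} = \frac{98322504457}{4185216}$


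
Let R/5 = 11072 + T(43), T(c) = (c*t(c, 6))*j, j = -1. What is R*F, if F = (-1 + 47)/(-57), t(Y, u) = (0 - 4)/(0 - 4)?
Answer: -2536670/57 ≈ -44503.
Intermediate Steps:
t(Y, u) = 1 (t(Y, u) = -4/(-4) = -4*(-¼) = 1)
T(c) = -c (T(c) = (c*1)*(-1) = c*(-1) = -c)
R = 55145 (R = 5*(11072 - 1*43) = 5*(11072 - 43) = 5*11029 = 55145)
F = -46/57 (F = 46*(-1/57) = -46/57 ≈ -0.80702)
R*F = 55145*(-46/57) = -2536670/57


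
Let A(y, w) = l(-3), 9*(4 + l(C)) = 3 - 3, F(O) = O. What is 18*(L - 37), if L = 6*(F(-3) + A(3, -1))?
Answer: -1422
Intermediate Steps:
l(C) = -4 (l(C) = -4 + (3 - 3)/9 = -4 + (⅑)*0 = -4 + 0 = -4)
A(y, w) = -4
L = -42 (L = 6*(-3 - 4) = 6*(-7) = -42)
18*(L - 37) = 18*(-42 - 37) = 18*(-79) = -1422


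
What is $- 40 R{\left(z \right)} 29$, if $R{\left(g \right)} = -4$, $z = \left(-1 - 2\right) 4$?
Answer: $4640$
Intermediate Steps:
$z = -12$ ($z = \left(-3\right) 4 = -12$)
$- 40 R{\left(z \right)} 29 = \left(-40\right) \left(-4\right) 29 = 160 \cdot 29 = 4640$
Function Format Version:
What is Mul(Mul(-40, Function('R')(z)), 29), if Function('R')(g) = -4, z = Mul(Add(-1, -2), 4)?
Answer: 4640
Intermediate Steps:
z = -12 (z = Mul(-3, 4) = -12)
Mul(Mul(-40, Function('R')(z)), 29) = Mul(Mul(-40, -4), 29) = Mul(160, 29) = 4640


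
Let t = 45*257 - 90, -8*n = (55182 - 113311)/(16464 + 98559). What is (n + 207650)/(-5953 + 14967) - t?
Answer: -94988753893871/8294538576 ≈ -11452.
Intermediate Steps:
n = 58129/920184 (n = -(55182 - 113311)/(8*(16464 + 98559)) = -(-58129)/(8*115023) = -⅛*(-58129/115023) = 58129/920184 ≈ 0.063171)
t = 11475 (t = 11565 - 90 = 11475)
(n + 207650)/(-5953 + 14967) - t = (58129/920184 + 207650)/(-5953 + 14967) - 1*11475 = (191076265729/920184)/9014 - 11475 = (191076265729/920184)*(1/9014) - 11475 = 191076265729/8294538576 - 11475 = -94988753893871/8294538576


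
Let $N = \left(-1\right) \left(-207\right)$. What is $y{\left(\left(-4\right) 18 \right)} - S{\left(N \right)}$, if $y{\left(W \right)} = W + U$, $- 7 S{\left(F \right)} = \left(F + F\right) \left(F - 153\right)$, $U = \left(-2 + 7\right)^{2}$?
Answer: $\frac{22027}{7} \approx 3146.7$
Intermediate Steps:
$U = 25$ ($U = 5^{2} = 25$)
$N = 207$
$S{\left(F \right)} = - \frac{2 F \left(-153 + F\right)}{7}$ ($S{\left(F \right)} = - \frac{\left(F + F\right) \left(F - 153\right)}{7} = - \frac{2 F \left(-153 + F\right)}{7}$)
$y{\left(W \right)} = 25 + W$ ($y{\left(W \right)} = W + 25 = 25 + W$)
$y{\left(\left(-4\right) 18 \right)} - S{\left(N \right)} = \left(25 - 72\right) - \frac{2}{7} \cdot 207 \left(153 - 207\right) = -47 - \frac{2}{7} \cdot 207 \left(-54\right) = -47 - - \frac{22356}{7} = -47 + \frac{22356}{7} = \frac{22027}{7}$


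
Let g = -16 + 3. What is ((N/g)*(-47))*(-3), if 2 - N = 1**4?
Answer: -141/13 ≈ -10.846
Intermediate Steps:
N = 1 (N = 2 - 1*1**4 = 2 - 1*1 = 2 - 1 = 1)
g = -13
((N/g)*(-47))*(-3) = ((1/(-13))*(-47))*(-3) = ((1*(-1/13))*(-47))*(-3) = -1/13*(-47)*(-3) = (47/13)*(-3) = -141/13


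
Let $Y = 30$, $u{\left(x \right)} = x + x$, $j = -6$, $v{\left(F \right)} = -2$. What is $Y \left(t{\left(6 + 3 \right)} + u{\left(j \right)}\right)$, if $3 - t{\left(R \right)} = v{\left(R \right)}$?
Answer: $-210$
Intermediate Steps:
$t{\left(R \right)} = 5$ ($t{\left(R \right)} = 3 - -2 = 3 + 2 = 5$)
$u{\left(x \right)} = 2 x$
$Y \left(t{\left(6 + 3 \right)} + u{\left(j \right)}\right) = 30 \left(5 + 2 \left(-6\right)\right) = 30 \left(5 - 12\right) = 30 \left(-7\right) = -210$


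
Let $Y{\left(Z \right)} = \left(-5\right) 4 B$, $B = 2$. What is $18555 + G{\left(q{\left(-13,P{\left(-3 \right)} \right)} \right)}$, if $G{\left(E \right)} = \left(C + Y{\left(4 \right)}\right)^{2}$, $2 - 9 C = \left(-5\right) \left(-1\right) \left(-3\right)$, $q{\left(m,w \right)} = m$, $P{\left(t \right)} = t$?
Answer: $\frac{1620604}{81} \approx 20007.0$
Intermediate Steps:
$Y{\left(Z \right)} = -40$ ($Y{\left(Z \right)} = \left(-5\right) 4 \cdot 2 = \left(-20\right) 2 = -40$)
$C = \frac{17}{9}$ ($C = \frac{2}{9} - \frac{\left(-5\right) \left(-1\right) \left(-3\right)}{9} = \frac{2}{9} - \frac{5 \left(-3\right)}{9} = \frac{2}{9} - - \frac{5}{3} = \frac{2}{9} + \frac{5}{3} = \frac{17}{9} \approx 1.8889$)
$G{\left(E \right)} = \frac{117649}{81}$ ($G{\left(E \right)} = \left(\frac{17}{9} - 40\right)^{2} = \left(- \frac{343}{9}\right)^{2} = \frac{117649}{81}$)
$18555 + G{\left(q{\left(-13,P{\left(-3 \right)} \right)} \right)} = 18555 + \frac{117649}{81} = \frac{1620604}{81}$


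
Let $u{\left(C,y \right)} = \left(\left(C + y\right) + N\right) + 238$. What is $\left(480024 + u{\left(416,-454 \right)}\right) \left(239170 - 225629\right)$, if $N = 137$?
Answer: $6504568301$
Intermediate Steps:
$u{\left(C,y \right)} = 375 + C + y$ ($u{\left(C,y \right)} = \left(\left(C + y\right) + 137\right) + 238 = \left(137 + C + y\right) + 238 = 375 + C + y$)
$\left(480024 + u{\left(416,-454 \right)}\right) \left(239170 - 225629\right) = \left(480024 + \left(375 + 416 - 454\right)\right) \left(239170 - 225629\right) = \left(480024 + 337\right) 13541 = 480361 \cdot 13541 = 6504568301$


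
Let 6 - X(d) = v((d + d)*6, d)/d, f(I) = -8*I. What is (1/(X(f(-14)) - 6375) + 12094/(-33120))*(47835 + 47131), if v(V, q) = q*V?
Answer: -246157522477/7095960 ≈ -34690.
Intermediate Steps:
v(V, q) = V*q
X(d) = 6 - 12*d (X(d) = 6 - ((d + d)*6)*d/d = 6 - ((2*d)*6)*d/d = 6 - (12*d)*d/d = 6 - 12*d²/d = 6 - 12*d)
(1/(X(f(-14)) - 6375) + 12094/(-33120))*(47835 + 47131) = (1/((6 - (-96)*(-14)) - 6375) + 12094/(-33120))*(47835 + 47131) = (1/((6 - 12*112) - 6375) + 12094*(-1/33120))*94966 = (1/((6 - 1344) - 6375) - 6047/16560)*94966 = (1/(-1338 - 6375) - 6047/16560)*94966 = (1/(-7713) - 6047/16560)*94966 = (-1/7713 - 6047/16560)*94966 = -5184119/14191920*94966 = -246157522477/7095960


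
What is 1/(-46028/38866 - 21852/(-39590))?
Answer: -384676235/243237172 ≈ -1.5815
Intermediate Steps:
1/(-46028/38866 - 21852/(-39590)) = 1/(-46028*1/38866 - 21852*(-1/39590)) = 1/(-23014/19433 + 10926/19795) = 1/(-243237172/384676235) = -384676235/243237172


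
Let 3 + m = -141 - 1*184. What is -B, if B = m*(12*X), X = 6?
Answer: 23616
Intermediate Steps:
m = -328 (m = -3 + (-141 - 1*184) = -3 + (-141 - 184) = -3 - 325 = -328)
B = -23616 (B = -3936*6 = -328*72 = -23616)
-B = -1*(-23616) = 23616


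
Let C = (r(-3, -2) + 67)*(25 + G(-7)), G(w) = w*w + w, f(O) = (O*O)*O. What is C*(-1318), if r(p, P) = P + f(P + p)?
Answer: 5298360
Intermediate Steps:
f(O) = O**3 (f(O) = O**2*O = O**3)
G(w) = w + w**2 (G(w) = w**2 + w = w + w**2)
r(p, P) = P + (P + p)**3
C = -4020 (C = ((-2 + (-2 - 3)**3) + 67)*(25 - 7*(1 - 7)) = ((-2 + (-5)**3) + 67)*(25 - 7*(-6)) = ((-2 - 125) + 67)*(25 + 42) = (-127 + 67)*67 = -60*67 = -4020)
C*(-1318) = -4020*(-1318) = 5298360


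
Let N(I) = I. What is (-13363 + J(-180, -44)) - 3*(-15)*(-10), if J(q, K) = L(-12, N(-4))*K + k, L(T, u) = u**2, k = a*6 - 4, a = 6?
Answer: -14485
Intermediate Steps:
k = 32 (k = 6*6 - 4 = 36 - 4 = 32)
J(q, K) = 32 + 16*K (J(q, K) = (-4)**2*K + 32 = 16*K + 32 = 32 + 16*K)
(-13363 + J(-180, -44)) - 3*(-15)*(-10) = (-13363 + (32 + 16*(-44))) - 3*(-15)*(-10) = (-13363 + (32 - 704)) + 45*(-10) = (-13363 - 672) - 450 = -14035 - 450 = -14485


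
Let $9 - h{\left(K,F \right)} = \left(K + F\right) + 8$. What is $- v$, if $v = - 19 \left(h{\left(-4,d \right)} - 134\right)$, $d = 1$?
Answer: $-2470$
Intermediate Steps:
$h{\left(K,F \right)} = 1 - F - K$ ($h{\left(K,F \right)} = 9 - \left(\left(K + F\right) + 8\right) = 9 - \left(\left(F + K\right) + 8\right) = 9 - \left(8 + F + K\right) = 1 - F - K$)
$v = 2470$ ($v = - 19 \left(\left(1 - 1 - -4\right) - 134\right) = - 19 \left(\left(1 - 1 + 4\right) - 134\right) = - 19 \left(4 - 134\right) = - 19 \left(-130\right) = \left(-1\right) \left(-2470\right) = 2470$)
$- v = \left(-1\right) 2470 = -2470$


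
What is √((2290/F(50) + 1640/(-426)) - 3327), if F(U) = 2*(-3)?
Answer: I*√168433158/213 ≈ 60.93*I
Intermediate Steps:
F(U) = -6
√((2290/F(50) + 1640/(-426)) - 3327) = √((2290/(-6) + 1640/(-426)) - 3327) = √((2290*(-⅙) + 1640*(-1/426)) - 3327) = √((-1145/3 - 820/213) - 3327) = √(-82115/213 - 3327) = √(-790766/213) = I*√168433158/213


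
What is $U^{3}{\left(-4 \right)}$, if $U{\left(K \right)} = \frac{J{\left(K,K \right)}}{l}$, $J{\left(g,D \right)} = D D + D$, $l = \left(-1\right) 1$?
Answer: $-1728$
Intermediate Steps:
$l = -1$
$J{\left(g,D \right)} = D + D^{2}$ ($J{\left(g,D \right)} = D^{2} + D = D + D^{2}$)
$U{\left(K \right)} = - K \left(1 + K\right)$ ($U{\left(K \right)} = \frac{K \left(1 + K\right)}{-1} = K \left(1 + K\right) \left(-1\right) = - K \left(1 + K\right)$)
$U^{3}{\left(-4 \right)} = \left(\left(-1\right) \left(-4\right) \left(1 - 4\right)\right)^{3} = \left(\left(-1\right) \left(-4\right) \left(-3\right)\right)^{3} = \left(-12\right)^{3} = -1728$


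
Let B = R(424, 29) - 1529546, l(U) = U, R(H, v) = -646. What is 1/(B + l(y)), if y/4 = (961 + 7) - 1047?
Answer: -1/1530508 ≈ -6.5338e-7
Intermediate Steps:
y = -316 (y = 4*((961 + 7) - 1047) = 4*(968 - 1047) = 4*(-79) = -316)
B = -1530192 (B = -646 - 1529546 = -1530192)
1/(B + l(y)) = 1/(-1530192 - 316) = 1/(-1530508) = -1/1530508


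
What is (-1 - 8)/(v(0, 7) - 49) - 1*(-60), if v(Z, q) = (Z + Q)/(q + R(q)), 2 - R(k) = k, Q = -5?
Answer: 6198/103 ≈ 60.175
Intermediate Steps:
R(k) = 2 - k
v(Z, q) = -5/2 + Z/2 (v(Z, q) = (Z - 5)/(q + (2 - q)) = (-5 + Z)/2 = (-5 + Z)*(1/2) = -5/2 + Z/2)
(-1 - 8)/(v(0, 7) - 49) - 1*(-60) = (-1 - 8)/((-5/2 + (1/2)*0) - 49) - 1*(-60) = -9/((-5/2 + 0) - 49) + 60 = -9/(-5/2 - 49) + 60 = -9/(-103/2) + 60 = -9*(-2/103) + 60 = 18/103 + 60 = 6198/103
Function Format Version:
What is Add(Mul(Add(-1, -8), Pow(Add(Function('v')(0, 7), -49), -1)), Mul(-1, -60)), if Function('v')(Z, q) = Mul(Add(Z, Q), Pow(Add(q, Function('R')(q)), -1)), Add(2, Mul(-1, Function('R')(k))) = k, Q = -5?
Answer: Rational(6198, 103) ≈ 60.175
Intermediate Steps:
Function('R')(k) = Add(2, Mul(-1, k))
Function('v')(Z, q) = Add(Rational(-5, 2), Mul(Rational(1, 2), Z)) (Function('v')(Z, q) = Mul(Add(Z, -5), Pow(Add(q, Add(2, Mul(-1, q))), -1)) = Mul(Add(-5, Z), Pow(2, -1)) = Mul(Add(-5, Z), Rational(1, 2)) = Add(Rational(-5, 2), Mul(Rational(1, 2), Z)))
Add(Mul(Add(-1, -8), Pow(Add(Function('v')(0, 7), -49), -1)), Mul(-1, -60)) = Add(Mul(Add(-1, -8), Pow(Add(Add(Rational(-5, 2), Mul(Rational(1, 2), 0)), -49), -1)), Mul(-1, -60)) = Add(Mul(-9, Pow(Add(Add(Rational(-5, 2), 0), -49), -1)), 60) = Add(Mul(-9, Pow(Add(Rational(-5, 2), -49), -1)), 60) = Add(Mul(-9, Pow(Rational(-103, 2), -1)), 60) = Add(Mul(-9, Rational(-2, 103)), 60) = Add(Rational(18, 103), 60) = Rational(6198, 103)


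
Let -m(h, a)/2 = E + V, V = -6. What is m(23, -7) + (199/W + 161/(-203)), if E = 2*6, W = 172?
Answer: -58041/4988 ≈ -11.636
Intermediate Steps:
E = 12
m(h, a) = -12 (m(h, a) = -2*(12 - 6) = -2*6 = -12)
m(23, -7) + (199/W + 161/(-203)) = -12 + (199/172 + 161/(-203)) = -12 + (199*(1/172) + 161*(-1/203)) = -12 + (199/172 - 23/29) = -12 + 1815/4988 = -58041/4988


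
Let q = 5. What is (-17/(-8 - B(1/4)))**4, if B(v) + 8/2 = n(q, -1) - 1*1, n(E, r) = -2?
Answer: 83521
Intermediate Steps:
B(v) = -7 (B(v) = -4 + (-2 - 1*1) = -4 + (-2 - 1) = -4 - 3 = -7)
(-17/(-8 - B(1/4)))**4 = (-17/(-8 - 1*(-7)))**4 = (-17/(-8 + 7))**4 = (-17/(-1))**4 = (-17*(-1))**4 = 17**4 = 83521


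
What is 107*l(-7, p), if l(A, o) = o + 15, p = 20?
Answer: 3745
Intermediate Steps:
l(A, o) = 15 + o
107*l(-7, p) = 107*(15 + 20) = 107*35 = 3745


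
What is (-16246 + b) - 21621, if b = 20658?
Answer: -17209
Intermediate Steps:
(-16246 + b) - 21621 = (-16246 + 20658) - 21621 = 4412 - 21621 = -17209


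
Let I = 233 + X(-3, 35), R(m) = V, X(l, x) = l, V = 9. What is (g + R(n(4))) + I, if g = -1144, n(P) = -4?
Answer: -905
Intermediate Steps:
R(m) = 9
I = 230 (I = 233 - 3 = 230)
(g + R(n(4))) + I = (-1144 + 9) + 230 = -1135 + 230 = -905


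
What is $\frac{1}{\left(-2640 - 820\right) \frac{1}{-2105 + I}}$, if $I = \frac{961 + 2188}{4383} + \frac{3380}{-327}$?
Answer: $\frac{505126187}{826502310} \approx 0.61116$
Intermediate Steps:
$I = - \frac{4594939}{477747}$ ($I = 3149 \cdot \frac{1}{4383} + 3380 \left(- \frac{1}{327}\right) = \frac{3149}{4383} - \frac{3380}{327} = - \frac{4594939}{477747} \approx -9.6179$)
$\frac{1}{\left(-2640 - 820\right) \frac{1}{-2105 + I}} = \frac{1}{\left(-2640 - 820\right) \frac{1}{-2105 - \frac{4594939}{477747}}} = \frac{1}{\left(-3460\right) \frac{1}{- \frac{1010252374}{477747}}} = - \frac{1}{3460 \left(- \frac{477747}{1010252374}\right)} = \left(- \frac{1}{3460}\right) \left(- \frac{1010252374}{477747}\right) = \frac{505126187}{826502310}$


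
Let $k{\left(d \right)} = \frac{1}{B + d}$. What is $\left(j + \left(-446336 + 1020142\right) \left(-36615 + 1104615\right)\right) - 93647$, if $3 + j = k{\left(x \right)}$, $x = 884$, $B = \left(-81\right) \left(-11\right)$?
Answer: $\frac{1087763867971251}{1775} \approx 6.1282 \cdot 10^{11}$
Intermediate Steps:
$B = 891$
$k{\left(d \right)} = \frac{1}{891 + d}$
$j = - \frac{5324}{1775}$ ($j = -3 + \frac{1}{891 + 884} = -3 + \frac{1}{1775} = - \frac{5324}{1775} \approx -2.9994$)
$\left(j + \left(-446336 + 1020142\right) \left(-36615 + 1104615\right)\right) - 93647 = \left(- \frac{5324}{1775} + \left(-446336 + 1020142\right) \left(-36615 + 1104615\right)\right) - 93647 = \left(- \frac{5324}{1775} + 573806 \cdot 1068000\right) - 93647 = \left(- \frac{5324}{1775} + 612824808000\right) - 93647 = \frac{1087764034194676}{1775} - 93647 = \frac{1087763867971251}{1775}$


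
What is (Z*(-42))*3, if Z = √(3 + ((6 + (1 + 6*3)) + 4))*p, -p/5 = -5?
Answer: -12600*√2 ≈ -17819.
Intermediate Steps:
p = 25 (p = -5*(-5) = 25)
Z = 100*√2 (Z = √(3 + ((6 + (1 + 6*3)) + 4))*25 = √(3 + ((6 + (1 + 18)) + 4))*25 = √(3 + ((6 + 19) + 4))*25 = √(3 + (25 + 4))*25 = √(3 + 29)*25 = √32*25 = (4*√2)*25 = 100*√2 ≈ 141.42)
(Z*(-42))*3 = ((100*√2)*(-42))*3 = -4200*√2*3 = -12600*√2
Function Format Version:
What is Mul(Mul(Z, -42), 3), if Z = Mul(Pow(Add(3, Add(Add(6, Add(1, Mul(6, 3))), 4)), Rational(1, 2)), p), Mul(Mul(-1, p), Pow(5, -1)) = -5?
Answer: Mul(-12600, Pow(2, Rational(1, 2))) ≈ -17819.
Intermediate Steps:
p = 25 (p = Mul(-5, -5) = 25)
Z = Mul(100, Pow(2, Rational(1, 2))) (Z = Mul(Pow(Add(3, Add(Add(6, Add(1, Mul(6, 3))), 4)), Rational(1, 2)), 25) = Mul(Pow(Add(3, Add(Add(6, Add(1, 18)), 4)), Rational(1, 2)), 25) = Mul(Pow(Add(3, Add(Add(6, 19), 4)), Rational(1, 2)), 25) = Mul(Pow(Add(3, Add(25, 4)), Rational(1, 2)), 25) = Mul(Pow(Add(3, 29), Rational(1, 2)), 25) = Mul(Pow(32, Rational(1, 2)), 25) = Mul(Mul(4, Pow(2, Rational(1, 2))), 25) = Mul(100, Pow(2, Rational(1, 2))) ≈ 141.42)
Mul(Mul(Z, -42), 3) = Mul(Mul(Mul(100, Pow(2, Rational(1, 2))), -42), 3) = Mul(Mul(-4200, Pow(2, Rational(1, 2))), 3) = Mul(-12600, Pow(2, Rational(1, 2)))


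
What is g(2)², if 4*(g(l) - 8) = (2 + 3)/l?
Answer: 4761/64 ≈ 74.391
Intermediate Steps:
g(l) = 8 + 5/(4*l) (g(l) = 8 + ((2 + 3)/l)/4 = 8 + (5/l)/4 = 8 + 5/(4*l))
g(2)² = (8 + (5/4)/2)² = (8 + (5/4)*(½))² = (8 + 5/8)² = (69/8)² = 4761/64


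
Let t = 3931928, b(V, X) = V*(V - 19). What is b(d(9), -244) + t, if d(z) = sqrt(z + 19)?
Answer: 3931956 - 38*sqrt(7) ≈ 3.9319e+6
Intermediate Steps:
d(z) = sqrt(19 + z)
b(V, X) = V*(-19 + V)
b(d(9), -244) + t = sqrt(19 + 9)*(-19 + sqrt(19 + 9)) + 3931928 = sqrt(28)*(-19 + sqrt(28)) + 3931928 = (2*sqrt(7))*(-19 + 2*sqrt(7)) + 3931928 = 2*sqrt(7)*(-19 + 2*sqrt(7)) + 3931928 = 3931928 + 2*sqrt(7)*(-19 + 2*sqrt(7))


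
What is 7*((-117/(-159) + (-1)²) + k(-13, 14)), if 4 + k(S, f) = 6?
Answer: 1386/53 ≈ 26.151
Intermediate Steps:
k(S, f) = 2 (k(S, f) = -4 + 6 = 2)
7*((-117/(-159) + (-1)²) + k(-13, 14)) = 7*((-117/(-159) + (-1)²) + 2) = 7*((-117*(-1/159) + 1) + 2) = 7*((39/53 + 1) + 2) = 7*(92/53 + 2) = 7*(198/53) = 1386/53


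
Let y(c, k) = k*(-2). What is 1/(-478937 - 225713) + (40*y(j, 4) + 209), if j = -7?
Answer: -78216151/704650 ≈ -111.00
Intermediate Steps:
y(c, k) = -2*k
1/(-478937 - 225713) + (40*y(j, 4) + 209) = 1/(-478937 - 225713) + (40*(-2*4) + 209) = 1/(-704650) + (40*(-8) + 209) = -1/704650 + (-320 + 209) = -1/704650 - 111 = -78216151/704650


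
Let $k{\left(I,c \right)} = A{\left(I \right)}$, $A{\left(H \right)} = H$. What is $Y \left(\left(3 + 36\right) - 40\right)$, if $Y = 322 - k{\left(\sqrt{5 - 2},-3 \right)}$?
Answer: $-322 + \sqrt{3} \approx -320.27$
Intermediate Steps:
$k{\left(I,c \right)} = I$
$Y = 322 - \sqrt{3}$ ($Y = 322 - \sqrt{5 - 2} = 322 - \sqrt{3} \approx 320.27$)
$Y \left(\left(3 + 36\right) - 40\right) = \left(322 - \sqrt{3}\right) \left(\left(3 + 36\right) - 40\right) = \left(322 - \sqrt{3}\right) \left(39 - 40\right) = \left(322 - \sqrt{3}\right) \left(-1\right) = -322 + \sqrt{3}$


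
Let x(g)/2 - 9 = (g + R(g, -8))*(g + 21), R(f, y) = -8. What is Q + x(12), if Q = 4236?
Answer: 4518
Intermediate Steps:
x(g) = 18 + 2*(-8 + g)*(21 + g) (x(g) = 18 + 2*((g - 8)*(g + 21)) = 18 + 2*((-8 + g)*(21 + g)) = 18 + 2*(-8 + g)*(21 + g))
Q + x(12) = 4236 + (-318 + 2*12² + 26*12) = 4236 + (-318 + 2*144 + 312) = 4236 + (-318 + 288 + 312) = 4236 + 282 = 4518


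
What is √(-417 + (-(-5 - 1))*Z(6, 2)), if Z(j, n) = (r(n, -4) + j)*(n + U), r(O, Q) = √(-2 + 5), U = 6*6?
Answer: √(951 + 228*√3) ≈ 36.687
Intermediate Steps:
U = 36
r(O, Q) = √3
Z(j, n) = (36 + n)*(j + √3) (Z(j, n) = (√3 + j)*(n + 36) = (j + √3)*(36 + n) = (36 + n)*(j + √3))
√(-417 + (-(-5 - 1))*Z(6, 2)) = √(-417 + (-(-5 - 1))*(36*6 + 36*√3 + 6*2 + 2*√3)) = √(-417 + (-1*(-6))*(216 + 36*√3 + 12 + 2*√3)) = √(-417 + 6*(228 + 38*√3)) = √(-417 + (1368 + 228*√3)) = √(951 + 228*√3)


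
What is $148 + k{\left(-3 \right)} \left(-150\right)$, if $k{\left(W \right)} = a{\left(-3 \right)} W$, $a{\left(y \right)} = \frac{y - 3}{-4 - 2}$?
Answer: $598$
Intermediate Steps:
$a{\left(y \right)} = \frac{1}{2} - \frac{y}{6}$ ($a{\left(y \right)} = \frac{-3 + y}{-6} = \left(-3 + y\right) \left(- \frac{1}{6}\right) = \frac{1}{2} - \frac{y}{6}$)
$k{\left(W \right)} = W$ ($k{\left(W \right)} = \left(\frac{1}{2} - - \frac{1}{2}\right) W = \left(\frac{1}{2} + \frac{1}{2}\right) W = 1 W = W$)
$148 + k{\left(-3 \right)} \left(-150\right) = 148 - -450 = 148 + 450 = 598$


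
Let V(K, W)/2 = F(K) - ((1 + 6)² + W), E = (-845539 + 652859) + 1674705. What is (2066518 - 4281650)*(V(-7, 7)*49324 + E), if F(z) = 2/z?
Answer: 63116059549084/7 ≈ 9.0166e+12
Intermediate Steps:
E = 1482025 (E = -192680 + 1674705 = 1482025)
V(K, W) = -98 - 2*W + 4/K (V(K, W) = 2*(2/K - ((1 + 6)² + W)) = 2*(2/K - (7² + W)) = 2*(2/K - (49 + W)) = 2*(2/K + (-49 - W)) = 2*(-49 - W + 2/K) = -98 - 2*W + 4/K)
(2066518 - 4281650)*(V(-7, 7)*49324 + E) = (2066518 - 4281650)*((-98 - 2*7 + 4/(-7))*49324 + 1482025) = -2215132*((-98 - 14 + 4*(-⅐))*49324 + 1482025) = -2215132*((-98 - 14 - 4/7)*49324 + 1482025) = -2215132*(-788/7*49324 + 1482025) = -2215132*(-38867312/7 + 1482025) = -2215132*(-28493137/7) = 63116059549084/7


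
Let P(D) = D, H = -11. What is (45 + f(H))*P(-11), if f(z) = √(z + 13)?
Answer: -495 - 11*√2 ≈ -510.56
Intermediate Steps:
f(z) = √(13 + z)
(45 + f(H))*P(-11) = (45 + √(13 - 11))*(-11) = (45 + √2)*(-11) = -495 - 11*√2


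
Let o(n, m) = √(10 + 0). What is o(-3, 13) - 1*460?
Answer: -460 + √10 ≈ -456.84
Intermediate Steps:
o(n, m) = √10
o(-3, 13) - 1*460 = √10 - 1*460 = √10 - 460 = -460 + √10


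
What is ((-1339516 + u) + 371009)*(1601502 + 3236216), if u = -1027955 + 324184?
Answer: -8090009381604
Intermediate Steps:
u = -703771
((-1339516 + u) + 371009)*(1601502 + 3236216) = ((-1339516 - 703771) + 371009)*(1601502 + 3236216) = (-2043287 + 371009)*4837718 = -1672278*4837718 = -8090009381604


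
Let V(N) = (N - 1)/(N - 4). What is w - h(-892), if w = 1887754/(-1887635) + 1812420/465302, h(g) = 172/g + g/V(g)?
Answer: 78541011871701692919/87453917170298515 ≈ 898.08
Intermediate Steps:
V(N) = (-1 + N)/(-4 + N)
h(g) = 172/g + g*(-4 + g)/(-1 + g) (h(g) = 172/g + g/(((-1 + g)/(-4 + g))) = 172/g + g*((-4 + g)/(-1 + g)) = 172/g + g*(-4 + g)/(-1 + g))
w = 1271405857496/439160170385 (w = 1887754*(-1/1887635) + 1812420*(1/465302) = -1887754/1887635 + 906210/232651 = 1271405857496/439160170385 ≈ 2.8951)
w - h(-892) = 1271405857496/439160170385 - (-172 + 172*(-892) + (-892)²*(-4 - 892))/((-892)*(-1 - 892)) = 1271405857496/439160170385 - (-1)*(-172 - 153424 + 795664*(-896))/(892*(-893)) = 1271405857496/439160170385 - (-1)*(-1)*(-172 - 153424 - 712914944)/(892*893) = 1271405857496/439160170385 - (-1)*(-1)*(-713068540)/(892*893) = 1271405857496/439160170385 - 1*(-178267135/199139) = 1271405857496/439160170385 + 178267135/199139 = 78541011871701692919/87453917170298515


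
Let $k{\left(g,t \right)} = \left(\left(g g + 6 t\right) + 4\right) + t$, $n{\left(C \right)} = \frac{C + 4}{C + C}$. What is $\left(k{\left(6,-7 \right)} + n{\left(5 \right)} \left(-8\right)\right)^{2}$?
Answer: $\frac{6561}{25} \approx 262.44$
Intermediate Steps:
$n{\left(C \right)} = \frac{4 + C}{2 C}$
$k{\left(g,t \right)} = 4 + g^{2} + 7 t$ ($k{\left(g,t \right)} = \left(\left(g^{2} + 6 t\right) + 4\right) + t = \left(4 + g^{2} + 6 t\right) + t = 4 + g^{2} + 7 t$)
$\left(k{\left(6,-7 \right)} + n{\left(5 \right)} \left(-8\right)\right)^{2} = \left(\left(4 + 6^{2} + 7 \left(-7\right)\right) + \frac{4 + 5}{2 \cdot 5} \left(-8\right)\right)^{2} = \left(\left(4 + 36 - 49\right) + \frac{1}{2} \cdot \frac{1}{5} \cdot 9 \left(-8\right)\right)^{2} = \left(-9 + \frac{9}{10} \left(-8\right)\right)^{2} = \left(-9 - \frac{36}{5}\right)^{2} = \left(- \frac{81}{5}\right)^{2} = \frac{6561}{25}$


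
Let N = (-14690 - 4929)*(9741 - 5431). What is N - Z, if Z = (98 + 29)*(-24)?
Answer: -84554842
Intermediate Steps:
N = -84557890 (N = -19619*4310 = -84557890)
Z = -3048 (Z = 127*(-24) = -3048)
N - Z = -84557890 - 1*(-3048) = -84557890 + 3048 = -84554842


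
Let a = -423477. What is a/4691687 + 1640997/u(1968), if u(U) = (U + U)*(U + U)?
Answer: 126499772683/8076007267328 ≈ 0.015664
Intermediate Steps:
u(U) = 4*U² (u(U) = (2*U)*(2*U) = 4*U²)
a/4691687 + 1640997/u(1968) = -423477/4691687 + 1640997/((4*1968²)) = -423477*1/4691687 + 1640997/((4*3873024)) = -423477/4691687 + 1640997/15492096 = -423477/4691687 + 1640997*(1/15492096) = -423477/4691687 + 182333/1721344 = 126499772683/8076007267328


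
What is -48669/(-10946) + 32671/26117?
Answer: 125285003/21990514 ≈ 5.6972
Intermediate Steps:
-48669/(-10946) + 32671/26117 = -48669*(-1/10946) + 32671*(1/26117) = 48669/10946 + 32671/26117 = 125285003/21990514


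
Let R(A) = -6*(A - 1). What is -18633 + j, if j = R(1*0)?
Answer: -18627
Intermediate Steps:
R(A) = 6 - 6*A (R(A) = -6*(-1 + A) = 6 - 6*A)
j = 6 (j = 6 - 6*0 = 6 + 0 = 6)
-18633 + j = -18633 + 6 = -18627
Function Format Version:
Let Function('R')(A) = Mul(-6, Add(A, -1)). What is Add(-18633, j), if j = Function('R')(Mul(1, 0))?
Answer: -18627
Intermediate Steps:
Function('R')(A) = Add(6, Mul(-6, A)) (Function('R')(A) = Mul(-6, Add(-1, A)) = Add(6, Mul(-6, A)))
j = 6 (j = Add(6, Mul(-6, Mul(1, 0))) = Add(6, Mul(-6, 0)) = Add(6, 0) = 6)
Add(-18633, j) = Add(-18633, 6) = -18627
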